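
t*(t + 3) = t^2 + 3*t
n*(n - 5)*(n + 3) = n^3 - 2*n^2 - 15*n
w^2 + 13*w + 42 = (w + 6)*(w + 7)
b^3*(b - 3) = b^4 - 3*b^3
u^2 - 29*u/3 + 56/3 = (u - 7)*(u - 8/3)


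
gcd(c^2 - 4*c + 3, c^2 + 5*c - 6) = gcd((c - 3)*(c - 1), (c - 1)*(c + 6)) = c - 1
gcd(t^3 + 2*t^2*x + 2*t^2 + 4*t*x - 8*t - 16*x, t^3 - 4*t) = t - 2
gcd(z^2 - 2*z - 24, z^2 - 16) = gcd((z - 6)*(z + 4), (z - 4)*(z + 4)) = z + 4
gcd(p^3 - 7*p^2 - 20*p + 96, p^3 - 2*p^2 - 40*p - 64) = p^2 - 4*p - 32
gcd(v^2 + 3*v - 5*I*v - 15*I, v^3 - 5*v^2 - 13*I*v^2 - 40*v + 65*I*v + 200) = v - 5*I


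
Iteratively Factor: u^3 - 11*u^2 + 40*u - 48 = (u - 3)*(u^2 - 8*u + 16) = (u - 4)*(u - 3)*(u - 4)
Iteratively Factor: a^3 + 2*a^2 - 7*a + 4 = (a + 4)*(a^2 - 2*a + 1) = (a - 1)*(a + 4)*(a - 1)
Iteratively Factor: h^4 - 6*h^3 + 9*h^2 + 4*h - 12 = (h - 2)*(h^3 - 4*h^2 + h + 6) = (h - 3)*(h - 2)*(h^2 - h - 2) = (h - 3)*(h - 2)*(h + 1)*(h - 2)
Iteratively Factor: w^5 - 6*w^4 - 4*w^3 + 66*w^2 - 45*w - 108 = (w - 3)*(w^4 - 3*w^3 - 13*w^2 + 27*w + 36) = (w - 3)*(w + 3)*(w^3 - 6*w^2 + 5*w + 12) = (w - 4)*(w - 3)*(w + 3)*(w^2 - 2*w - 3) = (w - 4)*(w - 3)^2*(w + 3)*(w + 1)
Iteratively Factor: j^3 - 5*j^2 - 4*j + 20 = (j + 2)*(j^2 - 7*j + 10) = (j - 5)*(j + 2)*(j - 2)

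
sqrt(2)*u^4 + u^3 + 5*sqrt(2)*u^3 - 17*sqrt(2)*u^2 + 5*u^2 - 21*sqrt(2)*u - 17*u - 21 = (u - 3)*(u + 1)*(u + 7)*(sqrt(2)*u + 1)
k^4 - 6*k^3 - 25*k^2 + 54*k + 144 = (k - 8)*(k - 3)*(k + 2)*(k + 3)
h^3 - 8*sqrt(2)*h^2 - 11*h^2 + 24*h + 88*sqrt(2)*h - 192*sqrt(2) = (h - 8)*(h - 3)*(h - 8*sqrt(2))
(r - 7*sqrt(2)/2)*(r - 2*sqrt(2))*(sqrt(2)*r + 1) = sqrt(2)*r^3 - 10*r^2 + 17*sqrt(2)*r/2 + 14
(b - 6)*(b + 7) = b^2 + b - 42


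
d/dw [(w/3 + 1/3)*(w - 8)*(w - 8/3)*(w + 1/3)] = 4*w^3/3 - 28*w^2/3 + 134*w/27 + 224/27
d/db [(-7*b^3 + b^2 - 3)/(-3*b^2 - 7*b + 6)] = (21*b^4 + 98*b^3 - 133*b^2 - 6*b - 21)/(9*b^4 + 42*b^3 + 13*b^2 - 84*b + 36)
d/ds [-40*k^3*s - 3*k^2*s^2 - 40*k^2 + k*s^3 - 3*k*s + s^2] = -40*k^3 - 6*k^2*s + 3*k*s^2 - 3*k + 2*s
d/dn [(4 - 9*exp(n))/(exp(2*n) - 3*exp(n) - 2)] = (9*exp(2*n) - 8*exp(n) + 30)*exp(n)/(exp(4*n) - 6*exp(3*n) + 5*exp(2*n) + 12*exp(n) + 4)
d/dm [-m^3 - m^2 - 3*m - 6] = -3*m^2 - 2*m - 3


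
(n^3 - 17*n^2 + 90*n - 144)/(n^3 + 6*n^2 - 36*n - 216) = (n^2 - 11*n + 24)/(n^2 + 12*n + 36)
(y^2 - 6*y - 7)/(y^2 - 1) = (y - 7)/(y - 1)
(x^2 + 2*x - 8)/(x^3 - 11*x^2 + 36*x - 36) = (x + 4)/(x^2 - 9*x + 18)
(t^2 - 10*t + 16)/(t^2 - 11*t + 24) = (t - 2)/(t - 3)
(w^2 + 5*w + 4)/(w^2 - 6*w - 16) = (w^2 + 5*w + 4)/(w^2 - 6*w - 16)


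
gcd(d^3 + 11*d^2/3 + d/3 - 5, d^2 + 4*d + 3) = d + 3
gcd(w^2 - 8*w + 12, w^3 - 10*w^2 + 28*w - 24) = w^2 - 8*w + 12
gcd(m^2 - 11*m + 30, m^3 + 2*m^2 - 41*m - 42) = m - 6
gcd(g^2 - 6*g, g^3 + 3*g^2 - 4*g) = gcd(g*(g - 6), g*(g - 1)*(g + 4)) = g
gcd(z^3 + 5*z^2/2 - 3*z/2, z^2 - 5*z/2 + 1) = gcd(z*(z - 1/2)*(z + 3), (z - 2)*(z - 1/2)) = z - 1/2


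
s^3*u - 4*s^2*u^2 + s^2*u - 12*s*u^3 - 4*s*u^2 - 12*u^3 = (s - 6*u)*(s + 2*u)*(s*u + u)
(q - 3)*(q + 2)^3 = q^4 + 3*q^3 - 6*q^2 - 28*q - 24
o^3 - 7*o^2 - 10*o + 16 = (o - 8)*(o - 1)*(o + 2)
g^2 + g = g*(g + 1)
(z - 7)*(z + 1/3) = z^2 - 20*z/3 - 7/3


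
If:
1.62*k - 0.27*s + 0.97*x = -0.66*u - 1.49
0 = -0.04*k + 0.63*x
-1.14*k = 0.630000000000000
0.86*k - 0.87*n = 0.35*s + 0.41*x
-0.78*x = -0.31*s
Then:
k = -0.55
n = -0.49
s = -0.09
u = -0.89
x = -0.04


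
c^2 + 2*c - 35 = (c - 5)*(c + 7)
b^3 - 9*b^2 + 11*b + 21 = (b - 7)*(b - 3)*(b + 1)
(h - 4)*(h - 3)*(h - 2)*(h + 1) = h^4 - 8*h^3 + 17*h^2 + 2*h - 24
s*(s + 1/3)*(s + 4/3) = s^3 + 5*s^2/3 + 4*s/9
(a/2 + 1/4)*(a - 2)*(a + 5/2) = a^3/2 + a^2/2 - 19*a/8 - 5/4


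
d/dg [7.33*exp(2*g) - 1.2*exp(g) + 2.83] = (14.66*exp(g) - 1.2)*exp(g)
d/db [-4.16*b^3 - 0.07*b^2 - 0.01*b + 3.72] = -12.48*b^2 - 0.14*b - 0.01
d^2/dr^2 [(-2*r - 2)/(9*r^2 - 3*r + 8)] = 12*(-3*(r + 1)*(6*r - 1)^2 + (9*r + 2)*(9*r^2 - 3*r + 8))/(9*r^2 - 3*r + 8)^3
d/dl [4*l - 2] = 4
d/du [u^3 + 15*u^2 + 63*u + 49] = 3*u^2 + 30*u + 63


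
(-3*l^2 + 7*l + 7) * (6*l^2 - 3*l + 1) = -18*l^4 + 51*l^3 + 18*l^2 - 14*l + 7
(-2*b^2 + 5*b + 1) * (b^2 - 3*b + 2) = -2*b^4 + 11*b^3 - 18*b^2 + 7*b + 2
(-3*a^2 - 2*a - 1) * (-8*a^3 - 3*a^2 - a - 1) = 24*a^5 + 25*a^4 + 17*a^3 + 8*a^2 + 3*a + 1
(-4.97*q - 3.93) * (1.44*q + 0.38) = -7.1568*q^2 - 7.5478*q - 1.4934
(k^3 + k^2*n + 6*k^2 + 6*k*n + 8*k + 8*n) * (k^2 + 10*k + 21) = k^5 + k^4*n + 16*k^4 + 16*k^3*n + 89*k^3 + 89*k^2*n + 206*k^2 + 206*k*n + 168*k + 168*n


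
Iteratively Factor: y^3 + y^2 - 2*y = (y - 1)*(y^2 + 2*y) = (y - 1)*(y + 2)*(y)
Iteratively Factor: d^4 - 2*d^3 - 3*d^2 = (d)*(d^3 - 2*d^2 - 3*d) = d^2*(d^2 - 2*d - 3) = d^2*(d - 3)*(d + 1)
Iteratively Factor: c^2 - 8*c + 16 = (c - 4)*(c - 4)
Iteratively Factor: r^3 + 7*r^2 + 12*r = (r + 4)*(r^2 + 3*r) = (r + 3)*(r + 4)*(r)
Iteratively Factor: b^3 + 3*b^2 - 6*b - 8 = (b - 2)*(b^2 + 5*b + 4) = (b - 2)*(b + 4)*(b + 1)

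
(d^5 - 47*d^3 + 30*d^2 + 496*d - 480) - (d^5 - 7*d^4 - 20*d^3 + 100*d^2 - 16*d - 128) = 7*d^4 - 27*d^3 - 70*d^2 + 512*d - 352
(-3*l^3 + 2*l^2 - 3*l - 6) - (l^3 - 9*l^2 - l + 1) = -4*l^3 + 11*l^2 - 2*l - 7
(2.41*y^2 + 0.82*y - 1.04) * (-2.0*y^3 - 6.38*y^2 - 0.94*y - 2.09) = -4.82*y^5 - 17.0158*y^4 - 5.417*y^3 + 0.8275*y^2 - 0.7362*y + 2.1736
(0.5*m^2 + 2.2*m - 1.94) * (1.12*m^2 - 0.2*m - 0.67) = 0.56*m^4 + 2.364*m^3 - 2.9478*m^2 - 1.086*m + 1.2998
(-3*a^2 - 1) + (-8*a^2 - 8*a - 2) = -11*a^2 - 8*a - 3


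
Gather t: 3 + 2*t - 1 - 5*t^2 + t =-5*t^2 + 3*t + 2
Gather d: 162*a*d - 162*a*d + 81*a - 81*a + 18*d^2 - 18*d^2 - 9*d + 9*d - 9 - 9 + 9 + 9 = 0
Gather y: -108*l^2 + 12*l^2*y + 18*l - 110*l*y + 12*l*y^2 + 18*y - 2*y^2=-108*l^2 + 18*l + y^2*(12*l - 2) + y*(12*l^2 - 110*l + 18)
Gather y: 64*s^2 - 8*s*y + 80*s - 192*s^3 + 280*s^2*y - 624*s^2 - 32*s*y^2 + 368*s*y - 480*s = -192*s^3 - 560*s^2 - 32*s*y^2 - 400*s + y*(280*s^2 + 360*s)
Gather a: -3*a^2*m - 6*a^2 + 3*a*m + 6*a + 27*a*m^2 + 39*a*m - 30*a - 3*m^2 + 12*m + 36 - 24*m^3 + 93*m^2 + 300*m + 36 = a^2*(-3*m - 6) + a*(27*m^2 + 42*m - 24) - 24*m^3 + 90*m^2 + 312*m + 72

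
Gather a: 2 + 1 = 3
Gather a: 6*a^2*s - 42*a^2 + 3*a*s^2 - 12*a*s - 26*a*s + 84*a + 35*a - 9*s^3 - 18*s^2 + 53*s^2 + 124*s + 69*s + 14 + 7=a^2*(6*s - 42) + a*(3*s^2 - 38*s + 119) - 9*s^3 + 35*s^2 + 193*s + 21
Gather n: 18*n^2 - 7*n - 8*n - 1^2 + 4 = 18*n^2 - 15*n + 3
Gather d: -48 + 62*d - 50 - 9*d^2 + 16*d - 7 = -9*d^2 + 78*d - 105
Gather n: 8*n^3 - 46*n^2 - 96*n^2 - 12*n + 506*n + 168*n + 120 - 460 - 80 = 8*n^3 - 142*n^2 + 662*n - 420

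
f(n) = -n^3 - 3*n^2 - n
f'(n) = -3*n^2 - 6*n - 1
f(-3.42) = 8.33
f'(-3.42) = -15.57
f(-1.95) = -2.04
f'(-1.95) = -0.71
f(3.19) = -66.18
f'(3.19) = -50.67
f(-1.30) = -1.57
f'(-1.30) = 1.73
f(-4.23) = 26.24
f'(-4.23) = -29.30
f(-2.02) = -1.98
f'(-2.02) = -1.12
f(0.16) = -0.24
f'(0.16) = -2.04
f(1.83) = -18.01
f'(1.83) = -22.03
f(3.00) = -57.00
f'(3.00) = -46.00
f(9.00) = -981.00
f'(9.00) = -298.00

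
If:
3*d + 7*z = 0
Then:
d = -7*z/3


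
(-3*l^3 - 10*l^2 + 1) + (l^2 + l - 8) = -3*l^3 - 9*l^2 + l - 7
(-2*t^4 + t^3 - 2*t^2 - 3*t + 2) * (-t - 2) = 2*t^5 + 3*t^4 + 7*t^2 + 4*t - 4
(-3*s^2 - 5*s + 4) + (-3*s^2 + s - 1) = -6*s^2 - 4*s + 3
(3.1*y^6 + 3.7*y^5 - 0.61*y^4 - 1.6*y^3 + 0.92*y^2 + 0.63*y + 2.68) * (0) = 0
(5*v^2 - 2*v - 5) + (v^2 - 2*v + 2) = 6*v^2 - 4*v - 3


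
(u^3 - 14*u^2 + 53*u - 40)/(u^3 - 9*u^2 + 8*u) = (u - 5)/u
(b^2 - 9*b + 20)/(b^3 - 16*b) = (b - 5)/(b*(b + 4))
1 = 1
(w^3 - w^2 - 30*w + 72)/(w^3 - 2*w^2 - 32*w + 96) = (w - 3)/(w - 4)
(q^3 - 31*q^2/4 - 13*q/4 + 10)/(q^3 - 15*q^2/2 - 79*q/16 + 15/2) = 4*(q - 1)/(4*q - 3)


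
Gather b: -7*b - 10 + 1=-7*b - 9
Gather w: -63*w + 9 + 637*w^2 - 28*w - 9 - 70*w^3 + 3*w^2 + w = -70*w^3 + 640*w^2 - 90*w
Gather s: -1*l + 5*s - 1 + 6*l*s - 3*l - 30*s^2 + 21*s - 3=-4*l - 30*s^2 + s*(6*l + 26) - 4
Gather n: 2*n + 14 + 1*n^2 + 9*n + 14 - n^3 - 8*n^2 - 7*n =-n^3 - 7*n^2 + 4*n + 28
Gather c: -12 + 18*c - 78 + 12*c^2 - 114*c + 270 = 12*c^2 - 96*c + 180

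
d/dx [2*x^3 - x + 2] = 6*x^2 - 1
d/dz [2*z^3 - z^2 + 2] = 2*z*(3*z - 1)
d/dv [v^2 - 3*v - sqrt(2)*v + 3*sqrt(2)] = 2*v - 3 - sqrt(2)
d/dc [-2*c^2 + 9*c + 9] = 9 - 4*c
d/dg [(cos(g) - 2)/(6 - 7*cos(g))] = 8*sin(g)/(7*cos(g) - 6)^2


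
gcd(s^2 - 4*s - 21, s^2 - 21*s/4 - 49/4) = s - 7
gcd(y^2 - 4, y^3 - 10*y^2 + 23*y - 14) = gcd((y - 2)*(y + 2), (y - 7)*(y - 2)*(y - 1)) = y - 2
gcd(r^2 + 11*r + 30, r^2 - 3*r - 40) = r + 5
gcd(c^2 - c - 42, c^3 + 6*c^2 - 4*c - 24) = c + 6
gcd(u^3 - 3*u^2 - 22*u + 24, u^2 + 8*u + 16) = u + 4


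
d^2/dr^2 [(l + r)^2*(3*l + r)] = 10*l + 6*r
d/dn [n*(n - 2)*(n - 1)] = 3*n^2 - 6*n + 2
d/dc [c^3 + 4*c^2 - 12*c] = 3*c^2 + 8*c - 12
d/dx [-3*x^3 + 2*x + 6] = 2 - 9*x^2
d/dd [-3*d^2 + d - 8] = 1 - 6*d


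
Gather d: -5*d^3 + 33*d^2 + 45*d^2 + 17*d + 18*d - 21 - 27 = -5*d^3 + 78*d^2 + 35*d - 48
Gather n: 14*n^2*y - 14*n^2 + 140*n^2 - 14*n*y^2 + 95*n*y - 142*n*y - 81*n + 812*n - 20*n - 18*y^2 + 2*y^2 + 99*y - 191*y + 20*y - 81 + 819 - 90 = n^2*(14*y + 126) + n*(-14*y^2 - 47*y + 711) - 16*y^2 - 72*y + 648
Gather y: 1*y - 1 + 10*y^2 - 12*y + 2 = 10*y^2 - 11*y + 1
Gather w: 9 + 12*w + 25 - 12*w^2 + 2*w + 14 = -12*w^2 + 14*w + 48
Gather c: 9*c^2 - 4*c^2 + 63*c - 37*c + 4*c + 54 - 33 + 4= 5*c^2 + 30*c + 25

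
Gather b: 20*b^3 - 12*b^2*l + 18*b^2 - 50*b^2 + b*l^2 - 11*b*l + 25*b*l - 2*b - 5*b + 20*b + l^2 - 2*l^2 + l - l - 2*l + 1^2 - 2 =20*b^3 + b^2*(-12*l - 32) + b*(l^2 + 14*l + 13) - l^2 - 2*l - 1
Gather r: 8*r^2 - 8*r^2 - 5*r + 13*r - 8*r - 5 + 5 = 0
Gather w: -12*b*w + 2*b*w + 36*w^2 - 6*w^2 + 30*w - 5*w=30*w^2 + w*(25 - 10*b)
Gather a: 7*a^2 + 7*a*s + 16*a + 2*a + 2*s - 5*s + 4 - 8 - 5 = 7*a^2 + a*(7*s + 18) - 3*s - 9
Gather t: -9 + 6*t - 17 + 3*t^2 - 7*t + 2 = 3*t^2 - t - 24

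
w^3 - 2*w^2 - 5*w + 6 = (w - 3)*(w - 1)*(w + 2)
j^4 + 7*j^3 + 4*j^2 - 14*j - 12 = (j + 1)*(j + 6)*(j - sqrt(2))*(j + sqrt(2))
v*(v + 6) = v^2 + 6*v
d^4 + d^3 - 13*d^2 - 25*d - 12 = (d - 4)*(d + 1)^2*(d + 3)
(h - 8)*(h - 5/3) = h^2 - 29*h/3 + 40/3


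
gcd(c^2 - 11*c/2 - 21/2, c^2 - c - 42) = c - 7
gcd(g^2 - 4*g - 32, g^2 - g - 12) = 1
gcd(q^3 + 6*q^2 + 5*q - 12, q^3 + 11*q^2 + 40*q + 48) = q^2 + 7*q + 12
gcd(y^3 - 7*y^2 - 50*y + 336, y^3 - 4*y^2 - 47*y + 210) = y^2 + y - 42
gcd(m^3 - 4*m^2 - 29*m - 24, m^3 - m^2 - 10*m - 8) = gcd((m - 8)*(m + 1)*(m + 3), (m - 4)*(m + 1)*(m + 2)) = m + 1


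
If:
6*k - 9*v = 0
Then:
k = 3*v/2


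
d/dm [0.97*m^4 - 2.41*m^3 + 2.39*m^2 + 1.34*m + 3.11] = 3.88*m^3 - 7.23*m^2 + 4.78*m + 1.34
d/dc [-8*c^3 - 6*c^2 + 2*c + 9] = -24*c^2 - 12*c + 2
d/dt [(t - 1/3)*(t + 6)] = 2*t + 17/3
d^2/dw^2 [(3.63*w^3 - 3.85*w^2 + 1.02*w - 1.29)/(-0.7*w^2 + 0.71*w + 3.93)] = (1.77635683940025e-15*w^5 - 20.804726*w^3 + 6.56796600000005*w^2 - 357.072822*w + 133.0161)/(0.343*w^6 - 1.0437*w^5 - 4.71849*w^4 + 11.361349*w^3 + 26.490951*w^2 - 32.897637*w - 60.698457)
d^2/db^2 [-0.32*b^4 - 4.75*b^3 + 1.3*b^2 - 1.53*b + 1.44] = -3.84*b^2 - 28.5*b + 2.6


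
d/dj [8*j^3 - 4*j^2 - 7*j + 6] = 24*j^2 - 8*j - 7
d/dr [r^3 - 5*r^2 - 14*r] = 3*r^2 - 10*r - 14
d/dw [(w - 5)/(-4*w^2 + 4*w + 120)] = (-w^2 + w + (w - 5)*(2*w - 1) + 30)/(4*(-w^2 + w + 30)^2)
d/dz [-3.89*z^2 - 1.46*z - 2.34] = -7.78*z - 1.46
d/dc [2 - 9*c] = -9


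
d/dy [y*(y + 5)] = 2*y + 5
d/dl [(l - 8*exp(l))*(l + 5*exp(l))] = -3*l*exp(l) + 2*l - 80*exp(2*l) - 3*exp(l)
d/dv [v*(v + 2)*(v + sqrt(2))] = v*(v + 2) + v*(v + sqrt(2)) + (v + 2)*(v + sqrt(2))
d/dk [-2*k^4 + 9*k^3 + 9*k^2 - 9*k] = -8*k^3 + 27*k^2 + 18*k - 9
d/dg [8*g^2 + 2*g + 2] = 16*g + 2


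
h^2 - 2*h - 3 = (h - 3)*(h + 1)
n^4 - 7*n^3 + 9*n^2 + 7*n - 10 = (n - 5)*(n - 2)*(n - 1)*(n + 1)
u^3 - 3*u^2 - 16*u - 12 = (u - 6)*(u + 1)*(u + 2)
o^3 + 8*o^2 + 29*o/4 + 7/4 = (o + 1/2)^2*(o + 7)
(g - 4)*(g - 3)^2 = g^3 - 10*g^2 + 33*g - 36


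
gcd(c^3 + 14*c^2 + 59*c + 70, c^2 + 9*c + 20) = c + 5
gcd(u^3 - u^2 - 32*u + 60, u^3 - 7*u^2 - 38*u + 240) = u^2 + u - 30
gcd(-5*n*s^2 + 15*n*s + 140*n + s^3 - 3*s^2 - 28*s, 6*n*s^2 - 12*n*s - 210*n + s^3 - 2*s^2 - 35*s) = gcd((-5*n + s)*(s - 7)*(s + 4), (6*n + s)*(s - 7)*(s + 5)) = s - 7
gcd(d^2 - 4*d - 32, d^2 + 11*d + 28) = d + 4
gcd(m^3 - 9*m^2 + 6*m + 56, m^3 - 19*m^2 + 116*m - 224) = m^2 - 11*m + 28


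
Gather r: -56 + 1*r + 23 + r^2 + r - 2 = r^2 + 2*r - 35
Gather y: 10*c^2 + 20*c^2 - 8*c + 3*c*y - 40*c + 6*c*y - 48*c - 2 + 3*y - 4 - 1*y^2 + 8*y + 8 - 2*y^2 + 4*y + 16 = 30*c^2 - 96*c - 3*y^2 + y*(9*c + 15) + 18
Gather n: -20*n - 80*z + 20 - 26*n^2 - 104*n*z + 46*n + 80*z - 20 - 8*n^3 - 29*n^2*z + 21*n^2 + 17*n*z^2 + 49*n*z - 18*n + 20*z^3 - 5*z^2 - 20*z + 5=-8*n^3 + n^2*(-29*z - 5) + n*(17*z^2 - 55*z + 8) + 20*z^3 - 5*z^2 - 20*z + 5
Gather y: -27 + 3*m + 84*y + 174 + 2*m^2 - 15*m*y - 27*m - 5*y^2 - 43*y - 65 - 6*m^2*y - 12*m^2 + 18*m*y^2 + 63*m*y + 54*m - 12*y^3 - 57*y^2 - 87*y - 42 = -10*m^2 + 30*m - 12*y^3 + y^2*(18*m - 62) + y*(-6*m^2 + 48*m - 46) + 40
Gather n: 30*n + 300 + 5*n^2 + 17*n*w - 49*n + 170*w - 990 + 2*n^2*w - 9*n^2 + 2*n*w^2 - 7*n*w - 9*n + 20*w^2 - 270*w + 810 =n^2*(2*w - 4) + n*(2*w^2 + 10*w - 28) + 20*w^2 - 100*w + 120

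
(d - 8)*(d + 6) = d^2 - 2*d - 48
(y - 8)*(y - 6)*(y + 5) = y^3 - 9*y^2 - 22*y + 240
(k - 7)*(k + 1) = k^2 - 6*k - 7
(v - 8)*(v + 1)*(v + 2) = v^3 - 5*v^2 - 22*v - 16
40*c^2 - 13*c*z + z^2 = (-8*c + z)*(-5*c + z)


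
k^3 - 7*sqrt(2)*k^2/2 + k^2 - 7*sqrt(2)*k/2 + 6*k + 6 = (k + 1)*(k - 2*sqrt(2))*(k - 3*sqrt(2)/2)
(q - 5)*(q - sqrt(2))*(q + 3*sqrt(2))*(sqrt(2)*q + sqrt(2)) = sqrt(2)*q^4 - 4*sqrt(2)*q^3 + 4*q^3 - 16*q^2 - 11*sqrt(2)*q^2 - 20*q + 24*sqrt(2)*q + 30*sqrt(2)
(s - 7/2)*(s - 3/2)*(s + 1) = s^3 - 4*s^2 + s/4 + 21/4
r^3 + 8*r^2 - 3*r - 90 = (r - 3)*(r + 5)*(r + 6)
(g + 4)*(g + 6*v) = g^2 + 6*g*v + 4*g + 24*v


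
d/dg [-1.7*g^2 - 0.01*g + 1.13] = -3.4*g - 0.01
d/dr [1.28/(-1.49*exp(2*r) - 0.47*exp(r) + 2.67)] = (3.8144*exp(r) + 0.6016)*exp(r)/(1.49*exp(2*r) + 0.47*exp(r) - 2.67)^2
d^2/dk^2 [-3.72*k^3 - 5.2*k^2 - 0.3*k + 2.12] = -22.32*k - 10.4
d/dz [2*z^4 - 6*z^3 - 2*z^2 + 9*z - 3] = 8*z^3 - 18*z^2 - 4*z + 9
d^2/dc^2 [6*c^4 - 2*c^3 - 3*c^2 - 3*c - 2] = 72*c^2 - 12*c - 6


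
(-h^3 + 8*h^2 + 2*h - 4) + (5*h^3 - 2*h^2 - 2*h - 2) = 4*h^3 + 6*h^2 - 6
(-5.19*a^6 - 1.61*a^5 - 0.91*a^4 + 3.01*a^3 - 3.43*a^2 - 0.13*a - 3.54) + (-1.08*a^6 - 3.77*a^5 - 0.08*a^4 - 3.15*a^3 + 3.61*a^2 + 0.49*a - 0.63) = -6.27*a^6 - 5.38*a^5 - 0.99*a^4 - 0.14*a^3 + 0.18*a^2 + 0.36*a - 4.17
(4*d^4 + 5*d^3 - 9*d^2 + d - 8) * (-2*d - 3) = -8*d^5 - 22*d^4 + 3*d^3 + 25*d^2 + 13*d + 24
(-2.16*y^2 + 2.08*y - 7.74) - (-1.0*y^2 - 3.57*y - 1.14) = -1.16*y^2 + 5.65*y - 6.6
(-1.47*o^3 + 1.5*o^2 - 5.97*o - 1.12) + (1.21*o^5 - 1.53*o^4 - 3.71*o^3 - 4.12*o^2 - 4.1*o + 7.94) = 1.21*o^5 - 1.53*o^4 - 5.18*o^3 - 2.62*o^2 - 10.07*o + 6.82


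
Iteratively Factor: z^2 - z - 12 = (z - 4)*(z + 3)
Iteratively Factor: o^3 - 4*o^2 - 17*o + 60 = (o - 5)*(o^2 + o - 12) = (o - 5)*(o - 3)*(o + 4)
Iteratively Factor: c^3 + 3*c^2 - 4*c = (c - 1)*(c^2 + 4*c) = c*(c - 1)*(c + 4)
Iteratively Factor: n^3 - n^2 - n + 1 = (n - 1)*(n^2 - 1) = (n - 1)*(n + 1)*(n - 1)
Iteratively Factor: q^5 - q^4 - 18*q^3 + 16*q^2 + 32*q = (q + 4)*(q^4 - 5*q^3 + 2*q^2 + 8*q) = q*(q + 4)*(q^3 - 5*q^2 + 2*q + 8) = q*(q - 4)*(q + 4)*(q^2 - q - 2) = q*(q - 4)*(q - 2)*(q + 4)*(q + 1)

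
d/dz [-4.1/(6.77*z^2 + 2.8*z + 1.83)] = (55.514*z + 11.48)/(6.77*z^2 + 2.8*z + 1.83)^2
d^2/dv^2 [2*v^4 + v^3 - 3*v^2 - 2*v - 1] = 24*v^2 + 6*v - 6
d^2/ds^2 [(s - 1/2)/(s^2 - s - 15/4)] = 16*(1 - 2*s)*(-12*s^2 + 12*s + 4*(2*s - 1)^2 + 45)/(-4*s^2 + 4*s + 15)^3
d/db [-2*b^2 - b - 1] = -4*b - 1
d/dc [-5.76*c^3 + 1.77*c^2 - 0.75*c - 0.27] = -17.28*c^2 + 3.54*c - 0.75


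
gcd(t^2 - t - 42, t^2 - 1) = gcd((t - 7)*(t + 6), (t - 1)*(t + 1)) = 1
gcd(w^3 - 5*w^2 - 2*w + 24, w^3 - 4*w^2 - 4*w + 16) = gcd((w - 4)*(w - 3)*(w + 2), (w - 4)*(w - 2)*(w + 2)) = w^2 - 2*w - 8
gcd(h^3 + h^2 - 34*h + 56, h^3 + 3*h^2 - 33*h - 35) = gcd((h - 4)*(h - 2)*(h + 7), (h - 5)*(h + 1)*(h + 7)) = h + 7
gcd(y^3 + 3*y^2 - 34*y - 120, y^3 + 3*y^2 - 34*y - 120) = y^3 + 3*y^2 - 34*y - 120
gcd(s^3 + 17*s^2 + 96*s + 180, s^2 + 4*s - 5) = s + 5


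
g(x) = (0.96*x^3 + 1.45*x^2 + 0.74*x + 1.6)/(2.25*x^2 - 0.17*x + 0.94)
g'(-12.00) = 0.43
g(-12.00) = -4.46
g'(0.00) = 1.10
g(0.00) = 1.70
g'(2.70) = 0.36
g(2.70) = 1.96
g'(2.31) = 0.33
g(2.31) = 1.82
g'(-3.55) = 0.43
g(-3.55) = -0.86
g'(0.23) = -0.02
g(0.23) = 1.82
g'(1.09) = -0.03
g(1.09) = 1.57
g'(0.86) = -0.22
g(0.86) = 1.59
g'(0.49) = -0.49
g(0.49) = 1.74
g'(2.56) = 0.35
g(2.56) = 1.91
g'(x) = (0.17 - 4.5*x)*(0.96*x^3 + 1.45*x^2 + 0.74*x + 1.6)/(2.25*x^2 - 0.17*x + 0.94)^2 + (2.88*x^2 + 2.9*x + 0.74)/(2.25*x^2 - 0.17*x + 0.94) = (2.16*x^4 - 0.3264*x^3 + 0.7957*x^2 - 4.474*x + 0.9676)/(5.0625*x^4 - 0.765*x^3 + 4.2589*x^2 - 0.3196*x + 0.8836)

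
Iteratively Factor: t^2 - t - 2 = (t + 1)*(t - 2)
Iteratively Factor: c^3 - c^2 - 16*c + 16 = (c - 1)*(c^2 - 16) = (c - 1)*(c + 4)*(c - 4)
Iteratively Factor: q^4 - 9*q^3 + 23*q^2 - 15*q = (q - 3)*(q^3 - 6*q^2 + 5*q) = (q - 5)*(q - 3)*(q^2 - q) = q*(q - 5)*(q - 3)*(q - 1)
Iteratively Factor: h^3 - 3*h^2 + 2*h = (h - 1)*(h^2 - 2*h) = h*(h - 1)*(h - 2)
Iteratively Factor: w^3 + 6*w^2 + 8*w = (w + 2)*(w^2 + 4*w) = (w + 2)*(w + 4)*(w)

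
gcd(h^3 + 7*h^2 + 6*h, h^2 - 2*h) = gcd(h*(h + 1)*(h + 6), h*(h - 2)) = h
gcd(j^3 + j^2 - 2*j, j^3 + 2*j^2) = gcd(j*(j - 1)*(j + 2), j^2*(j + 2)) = j^2 + 2*j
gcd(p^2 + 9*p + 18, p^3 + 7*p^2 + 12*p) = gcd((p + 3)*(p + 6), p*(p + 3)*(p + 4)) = p + 3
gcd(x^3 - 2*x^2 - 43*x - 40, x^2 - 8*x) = x - 8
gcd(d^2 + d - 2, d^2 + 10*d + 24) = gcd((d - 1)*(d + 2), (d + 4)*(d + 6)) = 1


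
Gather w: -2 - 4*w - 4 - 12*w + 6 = -16*w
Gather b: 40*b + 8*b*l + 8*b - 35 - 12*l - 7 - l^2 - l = b*(8*l + 48) - l^2 - 13*l - 42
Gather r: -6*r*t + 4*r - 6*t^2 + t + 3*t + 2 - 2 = r*(4 - 6*t) - 6*t^2 + 4*t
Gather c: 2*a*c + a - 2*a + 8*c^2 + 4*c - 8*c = -a + 8*c^2 + c*(2*a - 4)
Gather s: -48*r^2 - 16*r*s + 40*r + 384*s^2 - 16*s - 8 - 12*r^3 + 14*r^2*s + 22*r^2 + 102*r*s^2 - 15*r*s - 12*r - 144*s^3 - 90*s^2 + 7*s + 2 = -12*r^3 - 26*r^2 + 28*r - 144*s^3 + s^2*(102*r + 294) + s*(14*r^2 - 31*r - 9) - 6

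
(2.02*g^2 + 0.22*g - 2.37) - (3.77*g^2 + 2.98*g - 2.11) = -1.75*g^2 - 2.76*g - 0.26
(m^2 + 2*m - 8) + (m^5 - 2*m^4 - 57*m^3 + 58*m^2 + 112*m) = m^5 - 2*m^4 - 57*m^3 + 59*m^2 + 114*m - 8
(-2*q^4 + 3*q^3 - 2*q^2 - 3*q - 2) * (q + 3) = -2*q^5 - 3*q^4 + 7*q^3 - 9*q^2 - 11*q - 6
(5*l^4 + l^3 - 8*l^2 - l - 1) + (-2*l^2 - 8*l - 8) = 5*l^4 + l^3 - 10*l^2 - 9*l - 9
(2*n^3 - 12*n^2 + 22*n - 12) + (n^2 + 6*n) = 2*n^3 - 11*n^2 + 28*n - 12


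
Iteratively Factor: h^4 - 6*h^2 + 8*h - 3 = (h - 1)*(h^3 + h^2 - 5*h + 3) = (h - 1)^2*(h^2 + 2*h - 3) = (h - 1)^3*(h + 3)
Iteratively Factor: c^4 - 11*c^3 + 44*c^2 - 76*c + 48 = (c - 2)*(c^3 - 9*c^2 + 26*c - 24) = (c - 3)*(c - 2)*(c^2 - 6*c + 8) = (c - 4)*(c - 3)*(c - 2)*(c - 2)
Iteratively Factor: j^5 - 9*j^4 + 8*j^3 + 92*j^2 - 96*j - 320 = (j + 2)*(j^4 - 11*j^3 + 30*j^2 + 32*j - 160) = (j + 2)^2*(j^3 - 13*j^2 + 56*j - 80) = (j - 4)*(j + 2)^2*(j^2 - 9*j + 20) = (j - 4)^2*(j + 2)^2*(j - 5)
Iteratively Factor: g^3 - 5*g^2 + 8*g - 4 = (g - 2)*(g^2 - 3*g + 2) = (g - 2)^2*(g - 1)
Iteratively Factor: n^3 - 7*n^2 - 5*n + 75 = (n - 5)*(n^2 - 2*n - 15) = (n - 5)*(n + 3)*(n - 5)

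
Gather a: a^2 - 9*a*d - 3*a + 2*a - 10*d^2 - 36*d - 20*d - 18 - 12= a^2 + a*(-9*d - 1) - 10*d^2 - 56*d - 30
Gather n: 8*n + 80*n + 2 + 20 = 88*n + 22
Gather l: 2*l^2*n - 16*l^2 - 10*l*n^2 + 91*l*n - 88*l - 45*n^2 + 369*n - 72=l^2*(2*n - 16) + l*(-10*n^2 + 91*n - 88) - 45*n^2 + 369*n - 72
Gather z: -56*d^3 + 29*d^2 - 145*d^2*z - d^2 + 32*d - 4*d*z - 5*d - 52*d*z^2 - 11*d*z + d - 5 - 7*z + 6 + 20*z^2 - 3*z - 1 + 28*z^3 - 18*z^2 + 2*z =-56*d^3 + 28*d^2 + 28*d + 28*z^3 + z^2*(2 - 52*d) + z*(-145*d^2 - 15*d - 8)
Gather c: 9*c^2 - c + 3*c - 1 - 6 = 9*c^2 + 2*c - 7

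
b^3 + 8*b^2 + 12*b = b*(b + 2)*(b + 6)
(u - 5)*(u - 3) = u^2 - 8*u + 15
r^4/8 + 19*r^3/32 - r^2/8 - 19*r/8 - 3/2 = (r/4 + 1)*(r/2 + 1)*(r - 2)*(r + 3/4)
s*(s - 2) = s^2 - 2*s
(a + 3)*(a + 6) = a^2 + 9*a + 18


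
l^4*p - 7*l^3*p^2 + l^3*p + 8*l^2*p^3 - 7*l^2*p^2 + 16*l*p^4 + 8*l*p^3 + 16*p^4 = (l - 4*p)^2*(l + p)*(l*p + p)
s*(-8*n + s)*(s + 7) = -8*n*s^2 - 56*n*s + s^3 + 7*s^2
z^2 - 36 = (z - 6)*(z + 6)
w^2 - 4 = (w - 2)*(w + 2)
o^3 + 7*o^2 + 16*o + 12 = (o + 2)^2*(o + 3)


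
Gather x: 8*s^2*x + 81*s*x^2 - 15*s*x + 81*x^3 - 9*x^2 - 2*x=81*x^3 + x^2*(81*s - 9) + x*(8*s^2 - 15*s - 2)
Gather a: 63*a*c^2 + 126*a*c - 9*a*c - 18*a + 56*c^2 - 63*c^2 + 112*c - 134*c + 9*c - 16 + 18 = a*(63*c^2 + 117*c - 18) - 7*c^2 - 13*c + 2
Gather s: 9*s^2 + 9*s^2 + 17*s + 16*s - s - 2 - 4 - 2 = 18*s^2 + 32*s - 8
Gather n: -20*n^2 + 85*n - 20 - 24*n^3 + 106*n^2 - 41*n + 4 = -24*n^3 + 86*n^2 + 44*n - 16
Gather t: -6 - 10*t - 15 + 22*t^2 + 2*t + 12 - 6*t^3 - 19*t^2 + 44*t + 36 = -6*t^3 + 3*t^2 + 36*t + 27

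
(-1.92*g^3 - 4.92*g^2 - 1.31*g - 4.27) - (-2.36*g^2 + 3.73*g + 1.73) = -1.92*g^3 - 2.56*g^2 - 5.04*g - 6.0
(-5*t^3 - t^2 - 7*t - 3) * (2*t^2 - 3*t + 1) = -10*t^5 + 13*t^4 - 16*t^3 + 14*t^2 + 2*t - 3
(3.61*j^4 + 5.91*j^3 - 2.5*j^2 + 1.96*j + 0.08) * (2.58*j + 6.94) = 9.3138*j^5 + 40.3012*j^4 + 34.5654*j^3 - 12.2932*j^2 + 13.8088*j + 0.5552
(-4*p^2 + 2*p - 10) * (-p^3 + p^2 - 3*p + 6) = 4*p^5 - 6*p^4 + 24*p^3 - 40*p^2 + 42*p - 60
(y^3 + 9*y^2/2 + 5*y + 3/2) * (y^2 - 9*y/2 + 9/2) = y^5 - 43*y^3/4 - 3*y^2/4 + 63*y/4 + 27/4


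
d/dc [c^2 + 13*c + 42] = 2*c + 13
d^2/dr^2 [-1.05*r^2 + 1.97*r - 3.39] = -2.10000000000000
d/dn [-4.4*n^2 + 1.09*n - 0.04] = 1.09 - 8.8*n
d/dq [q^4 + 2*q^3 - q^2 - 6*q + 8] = 4*q^3 + 6*q^2 - 2*q - 6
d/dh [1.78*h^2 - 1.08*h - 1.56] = 3.56*h - 1.08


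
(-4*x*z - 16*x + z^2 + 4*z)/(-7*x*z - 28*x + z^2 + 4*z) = (4*x - z)/(7*x - z)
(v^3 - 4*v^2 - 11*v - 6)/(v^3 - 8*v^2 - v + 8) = (v^2 - 5*v - 6)/(v^2 - 9*v + 8)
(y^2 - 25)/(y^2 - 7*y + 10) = (y + 5)/(y - 2)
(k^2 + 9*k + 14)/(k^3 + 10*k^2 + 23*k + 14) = 1/(k + 1)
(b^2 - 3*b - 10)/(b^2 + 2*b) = (b - 5)/b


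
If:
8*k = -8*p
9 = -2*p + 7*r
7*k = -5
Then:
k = -5/7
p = 5/7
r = 73/49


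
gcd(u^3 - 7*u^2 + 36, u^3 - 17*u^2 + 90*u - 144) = u^2 - 9*u + 18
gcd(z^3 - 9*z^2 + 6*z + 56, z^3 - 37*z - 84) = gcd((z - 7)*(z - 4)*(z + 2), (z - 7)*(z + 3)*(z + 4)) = z - 7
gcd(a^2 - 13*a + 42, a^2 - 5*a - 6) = a - 6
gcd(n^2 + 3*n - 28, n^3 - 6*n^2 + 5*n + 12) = n - 4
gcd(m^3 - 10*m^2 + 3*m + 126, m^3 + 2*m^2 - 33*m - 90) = m^2 - 3*m - 18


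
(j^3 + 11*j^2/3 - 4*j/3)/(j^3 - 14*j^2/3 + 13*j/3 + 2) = j*(3*j^2 + 11*j - 4)/(3*j^3 - 14*j^2 + 13*j + 6)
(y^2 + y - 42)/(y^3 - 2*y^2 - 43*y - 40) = (-y^2 - y + 42)/(-y^3 + 2*y^2 + 43*y + 40)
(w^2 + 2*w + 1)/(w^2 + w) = (w + 1)/w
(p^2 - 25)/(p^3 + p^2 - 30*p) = (p + 5)/(p*(p + 6))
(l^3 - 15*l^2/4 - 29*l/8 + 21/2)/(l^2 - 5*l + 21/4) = (4*l^2 - 9*l - 28)/(2*(2*l - 7))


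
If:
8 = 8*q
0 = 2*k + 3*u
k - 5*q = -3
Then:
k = 2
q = 1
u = -4/3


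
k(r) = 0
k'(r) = 0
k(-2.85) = 0.00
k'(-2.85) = 0.00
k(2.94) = 0.00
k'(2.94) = 0.00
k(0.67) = 0.00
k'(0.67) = 0.00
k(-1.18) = 0.00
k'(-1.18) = 0.00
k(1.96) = 0.00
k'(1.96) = 0.00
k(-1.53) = 0.00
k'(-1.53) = 0.00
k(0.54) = 0.00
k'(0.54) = 0.00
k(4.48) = 0.00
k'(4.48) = 0.00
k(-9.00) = 0.00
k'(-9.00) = 0.00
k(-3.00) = 0.00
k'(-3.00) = 0.00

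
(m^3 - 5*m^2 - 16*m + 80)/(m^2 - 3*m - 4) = (m^2 - m - 20)/(m + 1)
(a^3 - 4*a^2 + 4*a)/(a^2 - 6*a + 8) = a*(a - 2)/(a - 4)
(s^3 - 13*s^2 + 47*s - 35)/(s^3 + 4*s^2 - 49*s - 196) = (s^2 - 6*s + 5)/(s^2 + 11*s + 28)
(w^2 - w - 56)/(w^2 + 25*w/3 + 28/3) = 3*(w - 8)/(3*w + 4)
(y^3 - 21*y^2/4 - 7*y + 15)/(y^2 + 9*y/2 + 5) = (4*y^2 - 29*y + 30)/(2*(2*y + 5))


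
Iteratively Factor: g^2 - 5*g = (g - 5)*(g)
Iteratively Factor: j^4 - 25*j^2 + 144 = (j - 4)*(j^3 + 4*j^2 - 9*j - 36) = (j - 4)*(j - 3)*(j^2 + 7*j + 12) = (j - 4)*(j - 3)*(j + 4)*(j + 3)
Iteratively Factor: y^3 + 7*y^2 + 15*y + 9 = (y + 3)*(y^2 + 4*y + 3) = (y + 3)^2*(y + 1)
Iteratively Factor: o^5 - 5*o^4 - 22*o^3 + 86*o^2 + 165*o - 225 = (o - 5)*(o^4 - 22*o^2 - 24*o + 45) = (o - 5)^2*(o^3 + 5*o^2 + 3*o - 9) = (o - 5)^2*(o + 3)*(o^2 + 2*o - 3) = (o - 5)^2*(o + 3)^2*(o - 1)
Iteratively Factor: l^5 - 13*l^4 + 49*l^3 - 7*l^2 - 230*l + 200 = (l - 4)*(l^4 - 9*l^3 + 13*l^2 + 45*l - 50) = (l - 5)*(l - 4)*(l^3 - 4*l^2 - 7*l + 10) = (l - 5)*(l - 4)*(l - 1)*(l^2 - 3*l - 10) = (l - 5)^2*(l - 4)*(l - 1)*(l + 2)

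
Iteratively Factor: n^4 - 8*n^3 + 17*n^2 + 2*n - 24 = (n - 3)*(n^3 - 5*n^2 + 2*n + 8) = (n - 4)*(n - 3)*(n^2 - n - 2) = (n - 4)*(n - 3)*(n - 2)*(n + 1)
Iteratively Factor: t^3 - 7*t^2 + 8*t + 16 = (t - 4)*(t^2 - 3*t - 4) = (t - 4)*(t + 1)*(t - 4)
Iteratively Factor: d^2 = (d)*(d)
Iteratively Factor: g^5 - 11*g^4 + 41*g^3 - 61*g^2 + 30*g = (g - 3)*(g^4 - 8*g^3 + 17*g^2 - 10*g) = (g - 3)*(g - 2)*(g^3 - 6*g^2 + 5*g) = (g - 5)*(g - 3)*(g - 2)*(g^2 - g) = (g - 5)*(g - 3)*(g - 2)*(g - 1)*(g)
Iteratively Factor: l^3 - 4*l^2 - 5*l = (l + 1)*(l^2 - 5*l) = (l - 5)*(l + 1)*(l)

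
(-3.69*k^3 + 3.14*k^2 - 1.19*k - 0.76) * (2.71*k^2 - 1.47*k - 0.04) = -9.9999*k^5 + 13.9337*k^4 - 7.6931*k^3 - 0.4359*k^2 + 1.1648*k + 0.0304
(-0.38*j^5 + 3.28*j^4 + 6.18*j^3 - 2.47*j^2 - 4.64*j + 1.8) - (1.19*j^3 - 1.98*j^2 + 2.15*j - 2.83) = -0.38*j^5 + 3.28*j^4 + 4.99*j^3 - 0.49*j^2 - 6.79*j + 4.63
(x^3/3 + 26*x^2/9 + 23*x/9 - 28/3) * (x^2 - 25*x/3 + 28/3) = x^5/3 + x^4/9 - 497*x^3/27 - 11*x^2/3 + 2744*x/27 - 784/9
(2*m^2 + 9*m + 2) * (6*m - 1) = 12*m^3 + 52*m^2 + 3*m - 2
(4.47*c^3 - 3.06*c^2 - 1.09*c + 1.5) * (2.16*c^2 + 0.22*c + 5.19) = 9.6552*c^5 - 5.6262*c^4 + 20.1717*c^3 - 12.8812*c^2 - 5.3271*c + 7.785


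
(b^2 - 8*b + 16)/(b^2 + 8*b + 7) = (b^2 - 8*b + 16)/(b^2 + 8*b + 7)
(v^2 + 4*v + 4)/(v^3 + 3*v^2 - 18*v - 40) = (v + 2)/(v^2 + v - 20)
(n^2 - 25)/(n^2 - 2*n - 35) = (n - 5)/(n - 7)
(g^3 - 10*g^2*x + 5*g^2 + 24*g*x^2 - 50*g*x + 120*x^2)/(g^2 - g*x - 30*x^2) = (g^2 - 4*g*x + 5*g - 20*x)/(g + 5*x)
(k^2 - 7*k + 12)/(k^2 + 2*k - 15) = (k - 4)/(k + 5)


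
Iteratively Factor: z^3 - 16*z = (z - 4)*(z^2 + 4*z) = z*(z - 4)*(z + 4)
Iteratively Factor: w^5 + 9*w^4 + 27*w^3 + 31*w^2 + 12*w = (w + 3)*(w^4 + 6*w^3 + 9*w^2 + 4*w) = (w + 1)*(w + 3)*(w^3 + 5*w^2 + 4*w) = (w + 1)^2*(w + 3)*(w^2 + 4*w) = w*(w + 1)^2*(w + 3)*(w + 4)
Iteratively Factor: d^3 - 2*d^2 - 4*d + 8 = (d + 2)*(d^2 - 4*d + 4) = (d - 2)*(d + 2)*(d - 2)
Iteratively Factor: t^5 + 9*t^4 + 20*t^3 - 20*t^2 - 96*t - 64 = (t + 4)*(t^4 + 5*t^3 - 20*t - 16) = (t + 2)*(t + 4)*(t^3 + 3*t^2 - 6*t - 8) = (t + 2)*(t + 4)^2*(t^2 - t - 2) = (t - 2)*(t + 2)*(t + 4)^2*(t + 1)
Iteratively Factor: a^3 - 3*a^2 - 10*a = (a - 5)*(a^2 + 2*a) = (a - 5)*(a + 2)*(a)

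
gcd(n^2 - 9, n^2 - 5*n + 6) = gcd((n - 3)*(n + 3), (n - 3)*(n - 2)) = n - 3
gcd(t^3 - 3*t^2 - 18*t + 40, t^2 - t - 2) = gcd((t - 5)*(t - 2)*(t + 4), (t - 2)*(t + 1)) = t - 2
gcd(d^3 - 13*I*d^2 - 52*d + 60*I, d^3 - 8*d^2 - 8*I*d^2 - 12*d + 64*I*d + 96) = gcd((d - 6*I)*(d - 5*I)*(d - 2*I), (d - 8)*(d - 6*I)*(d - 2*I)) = d^2 - 8*I*d - 12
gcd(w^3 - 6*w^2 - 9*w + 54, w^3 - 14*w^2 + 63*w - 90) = w^2 - 9*w + 18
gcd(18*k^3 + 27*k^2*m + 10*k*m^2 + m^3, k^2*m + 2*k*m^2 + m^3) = k + m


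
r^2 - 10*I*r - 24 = (r - 6*I)*(r - 4*I)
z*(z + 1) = z^2 + z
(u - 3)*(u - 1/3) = u^2 - 10*u/3 + 1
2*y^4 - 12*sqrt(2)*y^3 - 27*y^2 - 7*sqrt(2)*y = y*(y - 7*sqrt(2))*(sqrt(2)*y + 1)^2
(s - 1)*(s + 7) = s^2 + 6*s - 7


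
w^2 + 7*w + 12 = (w + 3)*(w + 4)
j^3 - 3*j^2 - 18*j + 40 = (j - 5)*(j - 2)*(j + 4)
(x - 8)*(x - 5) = x^2 - 13*x + 40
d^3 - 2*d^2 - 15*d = d*(d - 5)*(d + 3)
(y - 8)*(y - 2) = y^2 - 10*y + 16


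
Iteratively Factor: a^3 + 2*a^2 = (a + 2)*(a^2) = a*(a + 2)*(a)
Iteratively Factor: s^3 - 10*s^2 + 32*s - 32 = (s - 2)*(s^2 - 8*s + 16) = (s - 4)*(s - 2)*(s - 4)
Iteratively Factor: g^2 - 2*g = (g)*(g - 2)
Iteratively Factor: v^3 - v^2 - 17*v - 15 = (v + 3)*(v^2 - 4*v - 5) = (v - 5)*(v + 3)*(v + 1)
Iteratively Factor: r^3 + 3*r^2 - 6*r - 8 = (r + 4)*(r^2 - r - 2) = (r - 2)*(r + 4)*(r + 1)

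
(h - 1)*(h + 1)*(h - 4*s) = h^3 - 4*h^2*s - h + 4*s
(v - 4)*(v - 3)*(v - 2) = v^3 - 9*v^2 + 26*v - 24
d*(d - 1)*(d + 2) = d^3 + d^2 - 2*d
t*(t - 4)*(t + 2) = t^3 - 2*t^2 - 8*t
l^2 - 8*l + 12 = (l - 6)*(l - 2)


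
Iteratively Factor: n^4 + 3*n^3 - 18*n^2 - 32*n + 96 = (n + 4)*(n^3 - n^2 - 14*n + 24) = (n + 4)^2*(n^2 - 5*n + 6) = (n - 3)*(n + 4)^2*(n - 2)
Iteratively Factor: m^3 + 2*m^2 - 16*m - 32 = (m + 4)*(m^2 - 2*m - 8) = (m - 4)*(m + 4)*(m + 2)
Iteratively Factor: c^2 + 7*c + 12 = (c + 3)*(c + 4)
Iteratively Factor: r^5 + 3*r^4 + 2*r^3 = (r)*(r^4 + 3*r^3 + 2*r^2) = r^2*(r^3 + 3*r^2 + 2*r) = r^2*(r + 1)*(r^2 + 2*r) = r^2*(r + 1)*(r + 2)*(r)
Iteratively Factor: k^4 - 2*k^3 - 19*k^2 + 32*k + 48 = (k - 3)*(k^3 + k^2 - 16*k - 16) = (k - 3)*(k + 4)*(k^2 - 3*k - 4) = (k - 3)*(k + 1)*(k + 4)*(k - 4)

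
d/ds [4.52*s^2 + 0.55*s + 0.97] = 9.04*s + 0.55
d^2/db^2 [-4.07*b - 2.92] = 0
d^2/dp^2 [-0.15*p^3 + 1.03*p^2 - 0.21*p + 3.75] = 2.06 - 0.9*p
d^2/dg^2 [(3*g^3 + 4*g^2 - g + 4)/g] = 6 + 8/g^3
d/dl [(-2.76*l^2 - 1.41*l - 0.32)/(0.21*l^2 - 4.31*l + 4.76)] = (12.1917*l^2 - 26.1408*l - 8.0908)/(0.0441*l^4 - 1.8102*l^3 + 20.5753*l^2 - 41.0312*l + 22.6576)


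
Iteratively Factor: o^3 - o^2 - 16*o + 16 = (o + 4)*(o^2 - 5*o + 4) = (o - 1)*(o + 4)*(o - 4)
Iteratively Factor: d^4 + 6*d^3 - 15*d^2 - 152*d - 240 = (d - 5)*(d^3 + 11*d^2 + 40*d + 48) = (d - 5)*(d + 4)*(d^2 + 7*d + 12) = (d - 5)*(d + 3)*(d + 4)*(d + 4)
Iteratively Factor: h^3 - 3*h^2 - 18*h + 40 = (h - 5)*(h^2 + 2*h - 8) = (h - 5)*(h + 4)*(h - 2)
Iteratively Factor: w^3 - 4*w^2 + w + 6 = (w - 2)*(w^2 - 2*w - 3) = (w - 2)*(w + 1)*(w - 3)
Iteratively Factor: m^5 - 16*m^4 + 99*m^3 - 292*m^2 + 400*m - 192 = (m - 4)*(m^4 - 12*m^3 + 51*m^2 - 88*m + 48) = (m - 4)*(m - 3)*(m^3 - 9*m^2 + 24*m - 16) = (m - 4)^2*(m - 3)*(m^2 - 5*m + 4) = (m - 4)^2*(m - 3)*(m - 1)*(m - 4)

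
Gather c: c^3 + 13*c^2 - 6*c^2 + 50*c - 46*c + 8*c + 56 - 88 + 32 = c^3 + 7*c^2 + 12*c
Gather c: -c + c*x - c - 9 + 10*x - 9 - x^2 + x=c*(x - 2) - x^2 + 11*x - 18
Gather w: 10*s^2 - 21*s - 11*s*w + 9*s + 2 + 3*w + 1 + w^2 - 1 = 10*s^2 - 12*s + w^2 + w*(3 - 11*s) + 2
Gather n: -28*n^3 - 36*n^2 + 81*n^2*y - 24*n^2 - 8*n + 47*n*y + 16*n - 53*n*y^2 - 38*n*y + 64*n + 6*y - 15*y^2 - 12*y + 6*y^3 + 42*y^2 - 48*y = -28*n^3 + n^2*(81*y - 60) + n*(-53*y^2 + 9*y + 72) + 6*y^3 + 27*y^2 - 54*y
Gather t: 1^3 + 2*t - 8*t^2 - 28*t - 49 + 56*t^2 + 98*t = 48*t^2 + 72*t - 48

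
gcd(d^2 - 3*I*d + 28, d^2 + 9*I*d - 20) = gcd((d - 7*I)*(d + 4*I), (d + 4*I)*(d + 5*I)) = d + 4*I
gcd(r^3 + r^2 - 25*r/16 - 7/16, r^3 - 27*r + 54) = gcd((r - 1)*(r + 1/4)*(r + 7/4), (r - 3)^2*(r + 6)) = 1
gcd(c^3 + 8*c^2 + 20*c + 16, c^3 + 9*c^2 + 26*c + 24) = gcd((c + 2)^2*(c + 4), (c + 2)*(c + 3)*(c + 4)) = c^2 + 6*c + 8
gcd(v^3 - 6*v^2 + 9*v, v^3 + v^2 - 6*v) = v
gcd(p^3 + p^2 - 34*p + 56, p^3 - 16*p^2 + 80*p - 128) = p - 4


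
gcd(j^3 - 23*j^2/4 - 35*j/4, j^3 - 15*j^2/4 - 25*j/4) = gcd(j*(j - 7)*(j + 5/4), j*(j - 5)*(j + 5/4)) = j^2 + 5*j/4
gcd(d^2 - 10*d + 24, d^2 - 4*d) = d - 4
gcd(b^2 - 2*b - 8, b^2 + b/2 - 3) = b + 2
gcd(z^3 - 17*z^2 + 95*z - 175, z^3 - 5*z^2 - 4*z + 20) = z - 5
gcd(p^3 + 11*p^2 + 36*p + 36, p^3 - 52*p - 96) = p^2 + 8*p + 12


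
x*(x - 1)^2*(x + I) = x^4 - 2*x^3 + I*x^3 + x^2 - 2*I*x^2 + I*x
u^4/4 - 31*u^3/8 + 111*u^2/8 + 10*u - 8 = (u/4 + 1/4)*(u - 8)^2*(u - 1/2)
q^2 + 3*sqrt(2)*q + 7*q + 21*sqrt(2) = (q + 7)*(q + 3*sqrt(2))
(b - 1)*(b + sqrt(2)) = b^2 - b + sqrt(2)*b - sqrt(2)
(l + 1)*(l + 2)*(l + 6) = l^3 + 9*l^2 + 20*l + 12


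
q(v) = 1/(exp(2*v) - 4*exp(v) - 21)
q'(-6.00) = 0.00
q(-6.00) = -0.05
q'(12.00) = 0.00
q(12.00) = 0.00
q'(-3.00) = 0.00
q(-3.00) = -0.05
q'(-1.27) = 0.00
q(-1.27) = -0.05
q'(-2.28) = 0.00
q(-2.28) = -0.05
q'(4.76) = -0.00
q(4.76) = 0.00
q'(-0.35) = 0.00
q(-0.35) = -0.04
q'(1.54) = -0.08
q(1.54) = -0.06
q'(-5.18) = 0.00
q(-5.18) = -0.05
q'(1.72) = -0.27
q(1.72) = -0.08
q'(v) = (-2*exp(2*v) + 4*exp(v))/(exp(2*v) - 4*exp(v) - 21)^2 = 2*(2 - exp(v))*exp(v)/(-exp(2*v) + 4*exp(v) + 21)^2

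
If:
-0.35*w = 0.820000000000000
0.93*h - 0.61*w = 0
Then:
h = -1.54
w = -2.34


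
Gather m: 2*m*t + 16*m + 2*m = m*(2*t + 18)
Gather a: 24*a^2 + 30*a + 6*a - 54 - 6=24*a^2 + 36*a - 60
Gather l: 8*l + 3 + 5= 8*l + 8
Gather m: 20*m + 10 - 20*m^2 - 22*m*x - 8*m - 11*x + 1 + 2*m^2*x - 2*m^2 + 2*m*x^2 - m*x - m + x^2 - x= m^2*(2*x - 22) + m*(2*x^2 - 23*x + 11) + x^2 - 12*x + 11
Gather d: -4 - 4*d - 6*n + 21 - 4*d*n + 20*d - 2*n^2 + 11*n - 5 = d*(16 - 4*n) - 2*n^2 + 5*n + 12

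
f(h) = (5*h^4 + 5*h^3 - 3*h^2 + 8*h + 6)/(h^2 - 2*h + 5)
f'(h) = (2 - 2*h)*(5*h^4 + 5*h^3 - 3*h^2 + 8*h + 6)/(h^2 - 2*h + 5)^2 + (20*h^3 + 15*h^2 - 6*h + 8)/(h^2 - 2*h + 5)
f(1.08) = 6.05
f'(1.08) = 10.79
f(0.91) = 4.49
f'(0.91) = 7.69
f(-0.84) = -0.45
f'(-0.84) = 1.37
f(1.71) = 17.46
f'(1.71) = 25.93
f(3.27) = 81.57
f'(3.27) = 52.20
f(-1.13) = -0.69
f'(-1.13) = 0.25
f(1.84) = 21.04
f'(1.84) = 29.11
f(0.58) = 2.68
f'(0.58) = 3.76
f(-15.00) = 905.62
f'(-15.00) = -134.80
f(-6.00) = 99.06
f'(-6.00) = -44.32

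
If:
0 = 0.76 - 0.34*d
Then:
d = 2.24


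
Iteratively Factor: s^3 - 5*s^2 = (s - 5)*(s^2) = s*(s - 5)*(s)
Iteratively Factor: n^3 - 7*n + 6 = (n - 1)*(n^2 + n - 6) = (n - 1)*(n + 3)*(n - 2)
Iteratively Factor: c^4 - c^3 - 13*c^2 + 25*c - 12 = (c - 1)*(c^3 - 13*c + 12) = (c - 3)*(c - 1)*(c^2 + 3*c - 4) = (c - 3)*(c - 1)^2*(c + 4)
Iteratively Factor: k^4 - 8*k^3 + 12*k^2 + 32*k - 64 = (k - 4)*(k^3 - 4*k^2 - 4*k + 16) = (k - 4)^2*(k^2 - 4) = (k - 4)^2*(k + 2)*(k - 2)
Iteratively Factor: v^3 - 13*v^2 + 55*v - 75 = (v - 3)*(v^2 - 10*v + 25) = (v - 5)*(v - 3)*(v - 5)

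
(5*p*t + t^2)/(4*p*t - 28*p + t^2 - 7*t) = t*(5*p + t)/(4*p*t - 28*p + t^2 - 7*t)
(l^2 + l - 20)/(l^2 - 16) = (l + 5)/(l + 4)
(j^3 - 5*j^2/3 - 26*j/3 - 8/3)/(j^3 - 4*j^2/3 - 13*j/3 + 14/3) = (3*j^2 - 11*j - 4)/(3*j^2 - 10*j + 7)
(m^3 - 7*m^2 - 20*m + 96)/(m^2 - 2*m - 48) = (m^2 + m - 12)/(m + 6)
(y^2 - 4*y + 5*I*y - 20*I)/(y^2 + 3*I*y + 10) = (y - 4)/(y - 2*I)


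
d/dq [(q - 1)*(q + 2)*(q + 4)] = 3*q^2 + 10*q + 2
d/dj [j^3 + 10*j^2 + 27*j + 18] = 3*j^2 + 20*j + 27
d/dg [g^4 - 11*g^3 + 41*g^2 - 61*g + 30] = 4*g^3 - 33*g^2 + 82*g - 61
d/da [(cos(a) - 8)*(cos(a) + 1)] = (7 - 2*cos(a))*sin(a)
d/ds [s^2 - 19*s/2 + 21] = 2*s - 19/2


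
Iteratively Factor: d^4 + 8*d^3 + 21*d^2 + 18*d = (d + 2)*(d^3 + 6*d^2 + 9*d) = (d + 2)*(d + 3)*(d^2 + 3*d) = d*(d + 2)*(d + 3)*(d + 3)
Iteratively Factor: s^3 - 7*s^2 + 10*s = (s - 5)*(s^2 - 2*s) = s*(s - 5)*(s - 2)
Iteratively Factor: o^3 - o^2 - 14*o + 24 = (o - 2)*(o^2 + o - 12) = (o - 2)*(o + 4)*(o - 3)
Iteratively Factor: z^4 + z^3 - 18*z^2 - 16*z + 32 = (z + 4)*(z^3 - 3*z^2 - 6*z + 8) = (z - 4)*(z + 4)*(z^2 + z - 2) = (z - 4)*(z + 2)*(z + 4)*(z - 1)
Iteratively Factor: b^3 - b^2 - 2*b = (b - 2)*(b^2 + b) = b*(b - 2)*(b + 1)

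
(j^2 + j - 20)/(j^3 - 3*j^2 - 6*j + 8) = (j + 5)/(j^2 + j - 2)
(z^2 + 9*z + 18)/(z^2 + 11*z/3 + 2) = 3*(z + 6)/(3*z + 2)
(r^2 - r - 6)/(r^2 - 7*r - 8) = (-r^2 + r + 6)/(-r^2 + 7*r + 8)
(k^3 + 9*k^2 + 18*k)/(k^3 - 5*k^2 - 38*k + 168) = k*(k + 3)/(k^2 - 11*k + 28)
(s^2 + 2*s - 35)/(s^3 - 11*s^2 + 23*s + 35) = (s + 7)/(s^2 - 6*s - 7)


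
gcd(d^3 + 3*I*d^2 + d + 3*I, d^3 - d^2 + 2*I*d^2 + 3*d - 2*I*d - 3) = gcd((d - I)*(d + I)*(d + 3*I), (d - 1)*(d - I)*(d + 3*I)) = d^2 + 2*I*d + 3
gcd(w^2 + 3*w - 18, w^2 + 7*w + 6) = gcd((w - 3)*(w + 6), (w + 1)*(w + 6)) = w + 6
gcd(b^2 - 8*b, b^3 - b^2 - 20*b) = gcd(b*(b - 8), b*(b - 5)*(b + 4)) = b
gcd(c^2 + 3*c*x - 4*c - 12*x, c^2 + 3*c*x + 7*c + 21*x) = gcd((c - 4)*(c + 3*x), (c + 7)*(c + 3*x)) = c + 3*x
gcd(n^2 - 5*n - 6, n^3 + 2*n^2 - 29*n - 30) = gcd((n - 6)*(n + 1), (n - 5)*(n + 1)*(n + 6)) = n + 1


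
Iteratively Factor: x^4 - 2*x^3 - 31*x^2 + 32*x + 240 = (x - 4)*(x^3 + 2*x^2 - 23*x - 60) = (x - 5)*(x - 4)*(x^2 + 7*x + 12) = (x - 5)*(x - 4)*(x + 3)*(x + 4)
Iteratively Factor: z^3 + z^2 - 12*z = (z + 4)*(z^2 - 3*z) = z*(z + 4)*(z - 3)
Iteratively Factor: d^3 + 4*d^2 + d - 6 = (d + 3)*(d^2 + d - 2) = (d + 2)*(d + 3)*(d - 1)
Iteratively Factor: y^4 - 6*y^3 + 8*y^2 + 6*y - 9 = (y - 3)*(y^3 - 3*y^2 - y + 3) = (y - 3)*(y + 1)*(y^2 - 4*y + 3) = (y - 3)*(y - 1)*(y + 1)*(y - 3)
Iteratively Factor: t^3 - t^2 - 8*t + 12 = (t - 2)*(t^2 + t - 6) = (t - 2)^2*(t + 3)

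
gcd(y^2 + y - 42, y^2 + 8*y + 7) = y + 7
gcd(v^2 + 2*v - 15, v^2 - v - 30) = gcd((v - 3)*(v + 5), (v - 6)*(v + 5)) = v + 5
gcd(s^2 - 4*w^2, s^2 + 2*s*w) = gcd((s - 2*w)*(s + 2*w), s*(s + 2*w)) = s + 2*w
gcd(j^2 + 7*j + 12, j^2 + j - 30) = 1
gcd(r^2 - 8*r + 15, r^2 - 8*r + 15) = r^2 - 8*r + 15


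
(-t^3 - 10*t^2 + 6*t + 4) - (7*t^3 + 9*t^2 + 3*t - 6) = -8*t^3 - 19*t^2 + 3*t + 10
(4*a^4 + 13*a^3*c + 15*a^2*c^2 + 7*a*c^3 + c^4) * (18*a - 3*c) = 72*a^5 + 222*a^4*c + 231*a^3*c^2 + 81*a^2*c^3 - 3*a*c^4 - 3*c^5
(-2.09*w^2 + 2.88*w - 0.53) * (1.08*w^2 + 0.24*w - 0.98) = -2.2572*w^4 + 2.6088*w^3 + 2.167*w^2 - 2.9496*w + 0.5194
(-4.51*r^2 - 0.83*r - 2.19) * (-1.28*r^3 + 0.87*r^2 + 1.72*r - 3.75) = 5.7728*r^5 - 2.8613*r^4 - 5.6761*r^3 + 13.5796*r^2 - 0.6543*r + 8.2125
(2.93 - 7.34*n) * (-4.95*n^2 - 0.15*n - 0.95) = 36.333*n^3 - 13.4025*n^2 + 6.5335*n - 2.7835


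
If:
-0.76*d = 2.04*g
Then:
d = -2.68421052631579*g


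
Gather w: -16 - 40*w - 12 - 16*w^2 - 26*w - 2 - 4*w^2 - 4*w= -20*w^2 - 70*w - 30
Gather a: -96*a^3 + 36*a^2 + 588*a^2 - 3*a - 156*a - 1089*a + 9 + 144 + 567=-96*a^3 + 624*a^2 - 1248*a + 720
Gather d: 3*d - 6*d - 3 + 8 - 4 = 1 - 3*d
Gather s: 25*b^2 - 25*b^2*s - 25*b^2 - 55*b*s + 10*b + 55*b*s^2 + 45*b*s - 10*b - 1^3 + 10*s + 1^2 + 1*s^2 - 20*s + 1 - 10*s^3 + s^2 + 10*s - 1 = -10*s^3 + s^2*(55*b + 2) + s*(-25*b^2 - 10*b)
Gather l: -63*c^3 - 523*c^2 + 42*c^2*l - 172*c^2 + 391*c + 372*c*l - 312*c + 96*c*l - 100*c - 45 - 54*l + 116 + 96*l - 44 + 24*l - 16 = -63*c^3 - 695*c^2 - 21*c + l*(42*c^2 + 468*c + 66) + 11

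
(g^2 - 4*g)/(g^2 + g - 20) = g/(g + 5)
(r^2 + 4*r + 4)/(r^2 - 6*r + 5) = (r^2 + 4*r + 4)/(r^2 - 6*r + 5)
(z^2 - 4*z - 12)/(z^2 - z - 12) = (-z^2 + 4*z + 12)/(-z^2 + z + 12)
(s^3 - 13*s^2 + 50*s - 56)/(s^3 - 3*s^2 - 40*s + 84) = (s - 4)/(s + 6)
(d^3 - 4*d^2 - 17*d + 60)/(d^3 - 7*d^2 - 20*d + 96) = (d - 5)/(d - 8)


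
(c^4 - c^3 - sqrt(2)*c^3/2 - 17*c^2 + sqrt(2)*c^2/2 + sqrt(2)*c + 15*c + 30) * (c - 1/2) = c^5 - 3*c^4/2 - sqrt(2)*c^4/2 - 33*c^3/2 + 3*sqrt(2)*c^3/4 + 3*sqrt(2)*c^2/4 + 47*c^2/2 - sqrt(2)*c/2 + 45*c/2 - 15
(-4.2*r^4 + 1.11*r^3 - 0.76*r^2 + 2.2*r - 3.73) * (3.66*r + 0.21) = -15.372*r^5 + 3.1806*r^4 - 2.5485*r^3 + 7.8924*r^2 - 13.1898*r - 0.7833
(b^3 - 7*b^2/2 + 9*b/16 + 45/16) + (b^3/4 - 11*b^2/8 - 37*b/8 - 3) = 5*b^3/4 - 39*b^2/8 - 65*b/16 - 3/16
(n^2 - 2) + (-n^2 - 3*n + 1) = -3*n - 1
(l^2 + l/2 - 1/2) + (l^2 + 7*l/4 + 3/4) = 2*l^2 + 9*l/4 + 1/4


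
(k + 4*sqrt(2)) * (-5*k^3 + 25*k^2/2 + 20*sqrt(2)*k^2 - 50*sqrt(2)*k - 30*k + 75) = -5*k^4 + 25*k^3/2 + 130*k^2 - 325*k - 120*sqrt(2)*k + 300*sqrt(2)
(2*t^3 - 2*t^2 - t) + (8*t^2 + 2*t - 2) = 2*t^3 + 6*t^2 + t - 2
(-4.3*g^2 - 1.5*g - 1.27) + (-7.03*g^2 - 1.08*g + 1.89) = -11.33*g^2 - 2.58*g + 0.62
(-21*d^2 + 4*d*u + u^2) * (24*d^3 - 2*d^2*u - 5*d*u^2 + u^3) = -504*d^5 + 138*d^4*u + 121*d^3*u^2 - 43*d^2*u^3 - d*u^4 + u^5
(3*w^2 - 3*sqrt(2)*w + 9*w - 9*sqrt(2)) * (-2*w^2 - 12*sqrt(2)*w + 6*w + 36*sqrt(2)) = -6*w^4 - 30*sqrt(2)*w^3 + 126*w^2 + 270*sqrt(2)*w - 648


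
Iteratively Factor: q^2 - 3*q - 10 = (q - 5)*(q + 2)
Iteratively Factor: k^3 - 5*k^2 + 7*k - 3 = (k - 1)*(k^2 - 4*k + 3) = (k - 1)^2*(k - 3)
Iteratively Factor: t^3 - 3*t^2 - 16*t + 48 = (t - 3)*(t^2 - 16) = (t - 4)*(t - 3)*(t + 4)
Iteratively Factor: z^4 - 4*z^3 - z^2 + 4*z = (z)*(z^3 - 4*z^2 - z + 4) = z*(z - 1)*(z^2 - 3*z - 4) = z*(z - 4)*(z - 1)*(z + 1)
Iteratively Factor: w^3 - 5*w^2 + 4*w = (w - 4)*(w^2 - w) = w*(w - 4)*(w - 1)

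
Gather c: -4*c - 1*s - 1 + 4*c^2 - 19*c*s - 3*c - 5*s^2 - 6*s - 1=4*c^2 + c*(-19*s - 7) - 5*s^2 - 7*s - 2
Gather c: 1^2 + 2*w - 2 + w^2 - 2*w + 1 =w^2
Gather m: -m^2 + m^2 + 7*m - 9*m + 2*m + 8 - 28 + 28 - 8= 0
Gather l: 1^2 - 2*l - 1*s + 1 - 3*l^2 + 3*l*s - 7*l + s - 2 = -3*l^2 + l*(3*s - 9)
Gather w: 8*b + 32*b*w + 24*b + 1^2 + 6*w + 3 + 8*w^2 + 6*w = 32*b + 8*w^2 + w*(32*b + 12) + 4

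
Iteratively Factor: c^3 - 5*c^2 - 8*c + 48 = (c + 3)*(c^2 - 8*c + 16) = (c - 4)*(c + 3)*(c - 4)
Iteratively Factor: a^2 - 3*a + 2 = (a - 1)*(a - 2)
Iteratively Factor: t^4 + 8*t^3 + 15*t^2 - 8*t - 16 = (t + 4)*(t^3 + 4*t^2 - t - 4) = (t + 1)*(t + 4)*(t^2 + 3*t - 4) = (t + 1)*(t + 4)^2*(t - 1)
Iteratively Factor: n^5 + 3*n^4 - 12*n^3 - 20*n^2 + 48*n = (n - 2)*(n^4 + 5*n^3 - 2*n^2 - 24*n) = (n - 2)*(n + 4)*(n^3 + n^2 - 6*n) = (n - 2)*(n + 3)*(n + 4)*(n^2 - 2*n) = (n - 2)^2*(n + 3)*(n + 4)*(n)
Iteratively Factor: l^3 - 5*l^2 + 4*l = (l - 1)*(l^2 - 4*l) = l*(l - 1)*(l - 4)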